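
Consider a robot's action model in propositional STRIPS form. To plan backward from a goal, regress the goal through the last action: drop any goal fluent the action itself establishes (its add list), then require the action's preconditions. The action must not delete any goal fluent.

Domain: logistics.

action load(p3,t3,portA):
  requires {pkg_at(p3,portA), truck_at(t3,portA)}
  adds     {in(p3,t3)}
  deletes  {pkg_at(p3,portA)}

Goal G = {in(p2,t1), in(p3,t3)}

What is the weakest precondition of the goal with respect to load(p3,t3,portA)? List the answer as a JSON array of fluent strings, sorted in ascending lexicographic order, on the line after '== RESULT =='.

Compute (G \ add) ∪ pre:
  G ∩ del = {}  (empty — regression defined)
  G \ add = {in(p2,t1), in(p3,t3)} \ {in(p3,t3)} = {in(p2,t1)}
  ∪ pre   = {in(p2,t1)} ∪ {pkg_at(p3,portA), truck_at(t3,portA)}
          = {in(p2,t1), pkg_at(p3,portA), truck_at(t3,portA)}

== RESULT ==
["in(p2,t1)", "pkg_at(p3,portA)", "truck_at(t3,portA)"]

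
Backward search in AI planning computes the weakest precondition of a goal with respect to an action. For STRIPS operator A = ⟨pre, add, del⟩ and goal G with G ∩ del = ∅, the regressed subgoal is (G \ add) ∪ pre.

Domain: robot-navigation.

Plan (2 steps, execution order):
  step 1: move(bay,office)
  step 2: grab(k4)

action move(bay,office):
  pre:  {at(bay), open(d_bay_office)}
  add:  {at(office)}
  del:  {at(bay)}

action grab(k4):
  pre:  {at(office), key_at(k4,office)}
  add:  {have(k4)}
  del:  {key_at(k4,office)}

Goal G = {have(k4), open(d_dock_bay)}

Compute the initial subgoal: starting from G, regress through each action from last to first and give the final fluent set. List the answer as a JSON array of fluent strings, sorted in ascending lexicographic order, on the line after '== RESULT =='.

Work backward from the goal:
  through step 2 (grab(k4)): drop {have(k4)}, keep {open(d_dock_bay)}, require {at(office), key_at(k4,office)}
    → {at(office), key_at(k4,office), open(d_dock_bay)}
  through step 1 (move(bay,office)): drop {at(office)}, keep {key_at(k4,office), open(d_dock_bay)}, require {at(bay), open(d_bay_office)}
    → {at(bay), key_at(k4,office), open(d_bay_office), open(d_dock_bay)}

== RESULT ==
["at(bay)", "key_at(k4,office)", "open(d_bay_office)", "open(d_dock_bay)"]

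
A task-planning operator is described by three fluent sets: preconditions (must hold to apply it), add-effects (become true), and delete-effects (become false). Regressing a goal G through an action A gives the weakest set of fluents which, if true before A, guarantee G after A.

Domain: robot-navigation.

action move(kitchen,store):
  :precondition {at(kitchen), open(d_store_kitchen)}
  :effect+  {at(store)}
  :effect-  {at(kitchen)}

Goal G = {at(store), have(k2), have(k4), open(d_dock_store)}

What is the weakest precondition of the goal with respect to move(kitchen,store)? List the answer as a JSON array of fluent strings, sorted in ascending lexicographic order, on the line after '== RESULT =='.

Regress:
  G ∩ del = {}  (empty — regression defined)
  G \ add = {at(store), have(k2), have(k4), open(d_dock_store)} \ {at(store)} = {have(k2), have(k4), open(d_dock_store)}
  ∪ pre   = {have(k2), have(k4), open(d_dock_store)} ∪ {at(kitchen), open(d_store_kitchen)}
          = {at(kitchen), have(k2), have(k4), open(d_dock_store), open(d_store_kitchen)}

== RESULT ==
["at(kitchen)", "have(k2)", "have(k4)", "open(d_dock_store)", "open(d_store_kitchen)"]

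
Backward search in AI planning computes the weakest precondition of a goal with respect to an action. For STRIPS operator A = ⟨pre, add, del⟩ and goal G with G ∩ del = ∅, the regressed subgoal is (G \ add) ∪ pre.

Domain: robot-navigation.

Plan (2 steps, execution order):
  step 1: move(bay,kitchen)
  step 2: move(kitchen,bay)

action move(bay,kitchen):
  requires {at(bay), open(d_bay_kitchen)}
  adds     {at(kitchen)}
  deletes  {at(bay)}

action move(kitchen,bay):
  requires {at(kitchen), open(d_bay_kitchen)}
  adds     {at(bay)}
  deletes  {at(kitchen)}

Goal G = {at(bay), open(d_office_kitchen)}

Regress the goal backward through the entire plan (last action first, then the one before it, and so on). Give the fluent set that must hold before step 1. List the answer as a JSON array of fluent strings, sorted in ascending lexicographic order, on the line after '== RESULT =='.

Regress step by step:
  through step 2 (move(kitchen,bay)): drop {at(bay)}, keep {open(d_office_kitchen)}, require {at(kitchen), open(d_bay_kitchen)}
    → {at(kitchen), open(d_bay_kitchen), open(d_office_kitchen)}
  through step 1 (move(bay,kitchen)): drop {at(kitchen)}, keep {open(d_bay_kitchen), open(d_office_kitchen)}, require {at(bay), open(d_bay_kitchen)}
    → {at(bay), open(d_bay_kitchen), open(d_office_kitchen)}

== RESULT ==
["at(bay)", "open(d_bay_kitchen)", "open(d_office_kitchen)"]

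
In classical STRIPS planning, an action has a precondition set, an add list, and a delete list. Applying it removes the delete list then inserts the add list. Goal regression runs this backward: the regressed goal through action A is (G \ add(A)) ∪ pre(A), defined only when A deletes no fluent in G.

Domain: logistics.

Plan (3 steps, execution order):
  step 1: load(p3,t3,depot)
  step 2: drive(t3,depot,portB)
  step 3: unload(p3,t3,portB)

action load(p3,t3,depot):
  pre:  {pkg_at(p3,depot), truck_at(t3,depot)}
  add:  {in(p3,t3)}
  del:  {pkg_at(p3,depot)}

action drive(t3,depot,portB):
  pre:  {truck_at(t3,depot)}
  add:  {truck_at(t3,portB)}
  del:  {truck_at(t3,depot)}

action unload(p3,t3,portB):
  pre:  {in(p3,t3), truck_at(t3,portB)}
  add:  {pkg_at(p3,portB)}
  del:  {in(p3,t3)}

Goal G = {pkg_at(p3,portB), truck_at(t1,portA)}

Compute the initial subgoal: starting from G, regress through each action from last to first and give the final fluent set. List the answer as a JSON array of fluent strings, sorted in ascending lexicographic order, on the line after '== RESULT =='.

Regress step by step:
  through step 3 (unload(p3,t3,portB)): drop {pkg_at(p3,portB)}, keep {truck_at(t1,portA)}, require {in(p3,t3), truck_at(t3,portB)}
    → {in(p3,t3), truck_at(t1,portA), truck_at(t3,portB)}
  through step 2 (drive(t3,depot,portB)): drop {truck_at(t3,portB)}, keep {in(p3,t3), truck_at(t1,portA)}, require {truck_at(t3,depot)}
    → {in(p3,t3), truck_at(t1,portA), truck_at(t3,depot)}
  through step 1 (load(p3,t3,depot)): drop {in(p3,t3)}, keep {truck_at(t1,portA), truck_at(t3,depot)}, require {pkg_at(p3,depot), truck_at(t3,depot)}
    → {pkg_at(p3,depot), truck_at(t1,portA), truck_at(t3,depot)}

== RESULT ==
["pkg_at(p3,depot)", "truck_at(t1,portA)", "truck_at(t3,depot)"]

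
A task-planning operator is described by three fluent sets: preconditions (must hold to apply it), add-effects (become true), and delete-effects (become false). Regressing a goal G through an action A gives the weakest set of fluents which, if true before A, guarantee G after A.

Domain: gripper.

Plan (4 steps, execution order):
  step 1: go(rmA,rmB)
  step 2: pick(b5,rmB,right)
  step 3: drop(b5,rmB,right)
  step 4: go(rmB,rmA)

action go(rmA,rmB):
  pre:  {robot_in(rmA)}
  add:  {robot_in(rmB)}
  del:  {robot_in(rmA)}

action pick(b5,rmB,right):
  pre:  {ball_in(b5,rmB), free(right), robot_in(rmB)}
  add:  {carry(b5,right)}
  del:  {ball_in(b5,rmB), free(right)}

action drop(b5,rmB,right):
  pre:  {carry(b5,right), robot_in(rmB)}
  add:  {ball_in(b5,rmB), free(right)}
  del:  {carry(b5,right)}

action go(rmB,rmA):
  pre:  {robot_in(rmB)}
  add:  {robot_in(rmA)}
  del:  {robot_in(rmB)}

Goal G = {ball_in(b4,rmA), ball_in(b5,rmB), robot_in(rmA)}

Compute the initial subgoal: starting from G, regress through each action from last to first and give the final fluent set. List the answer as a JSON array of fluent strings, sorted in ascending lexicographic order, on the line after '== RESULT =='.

Regress step by step:
  through step 4 (go(rmB,rmA)): drop {robot_in(rmA)}, keep {ball_in(b4,rmA), ball_in(b5,rmB)}, require {robot_in(rmB)}
    → {ball_in(b4,rmA), ball_in(b5,rmB), robot_in(rmB)}
  through step 3 (drop(b5,rmB,right)): drop {ball_in(b5,rmB)}, keep {ball_in(b4,rmA), robot_in(rmB)}, require {carry(b5,right), robot_in(rmB)}
    → {ball_in(b4,rmA), carry(b5,right), robot_in(rmB)}
  through step 2 (pick(b5,rmB,right)): drop {carry(b5,right)}, keep {ball_in(b4,rmA), robot_in(rmB)}, require {ball_in(b5,rmB), free(right), robot_in(rmB)}
    → {ball_in(b4,rmA), ball_in(b5,rmB), free(right), robot_in(rmB)}
  through step 1 (go(rmA,rmB)): drop {robot_in(rmB)}, keep {ball_in(b4,rmA), ball_in(b5,rmB), free(right)}, require {robot_in(rmA)}
    → {ball_in(b4,rmA), ball_in(b5,rmB), free(right), robot_in(rmA)}

== RESULT ==
["ball_in(b4,rmA)", "ball_in(b5,rmB)", "free(right)", "robot_in(rmA)"]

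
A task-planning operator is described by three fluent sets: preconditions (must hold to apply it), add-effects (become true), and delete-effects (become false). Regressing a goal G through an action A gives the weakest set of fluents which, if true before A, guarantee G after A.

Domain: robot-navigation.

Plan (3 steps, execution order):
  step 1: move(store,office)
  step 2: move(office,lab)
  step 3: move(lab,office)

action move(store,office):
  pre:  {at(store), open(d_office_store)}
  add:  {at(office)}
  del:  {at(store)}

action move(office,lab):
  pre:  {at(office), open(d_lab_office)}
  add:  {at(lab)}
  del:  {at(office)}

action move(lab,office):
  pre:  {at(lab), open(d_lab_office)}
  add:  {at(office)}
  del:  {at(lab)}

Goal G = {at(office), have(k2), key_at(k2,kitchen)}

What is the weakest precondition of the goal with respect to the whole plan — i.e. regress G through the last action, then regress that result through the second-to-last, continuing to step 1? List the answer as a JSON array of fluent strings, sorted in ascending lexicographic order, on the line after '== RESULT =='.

Regress step by step:
  through step 3 (move(lab,office)): drop {at(office)}, keep {have(k2), key_at(k2,kitchen)}, require {at(lab), open(d_lab_office)}
    → {at(lab), have(k2), key_at(k2,kitchen), open(d_lab_office)}
  through step 2 (move(office,lab)): drop {at(lab)}, keep {have(k2), key_at(k2,kitchen), open(d_lab_office)}, require {at(office), open(d_lab_office)}
    → {at(office), have(k2), key_at(k2,kitchen), open(d_lab_office)}
  through step 1 (move(store,office)): drop {at(office)}, keep {have(k2), key_at(k2,kitchen), open(d_lab_office)}, require {at(store), open(d_office_store)}
    → {at(store), have(k2), key_at(k2,kitchen), open(d_lab_office), open(d_office_store)}

== RESULT ==
["at(store)", "have(k2)", "key_at(k2,kitchen)", "open(d_lab_office)", "open(d_office_store)"]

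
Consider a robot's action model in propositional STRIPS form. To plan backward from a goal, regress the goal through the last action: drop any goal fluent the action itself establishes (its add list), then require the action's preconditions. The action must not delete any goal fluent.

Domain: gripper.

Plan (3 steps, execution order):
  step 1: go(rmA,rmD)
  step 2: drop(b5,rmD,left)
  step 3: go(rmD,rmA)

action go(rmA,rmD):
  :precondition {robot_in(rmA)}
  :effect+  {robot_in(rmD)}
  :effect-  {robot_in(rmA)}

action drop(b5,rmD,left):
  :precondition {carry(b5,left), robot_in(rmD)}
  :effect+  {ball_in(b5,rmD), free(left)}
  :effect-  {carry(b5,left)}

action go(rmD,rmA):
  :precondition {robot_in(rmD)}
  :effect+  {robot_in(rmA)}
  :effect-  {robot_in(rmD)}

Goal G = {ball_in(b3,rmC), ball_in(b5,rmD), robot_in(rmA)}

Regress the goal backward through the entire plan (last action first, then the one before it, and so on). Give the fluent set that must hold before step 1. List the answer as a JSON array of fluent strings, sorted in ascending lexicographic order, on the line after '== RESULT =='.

Work backward from the goal:
  through step 3 (go(rmD,rmA)): drop {robot_in(rmA)}, keep {ball_in(b3,rmC), ball_in(b5,rmD)}, require {robot_in(rmD)}
    → {ball_in(b3,rmC), ball_in(b5,rmD), robot_in(rmD)}
  through step 2 (drop(b5,rmD,left)): drop {ball_in(b5,rmD)}, keep {ball_in(b3,rmC), robot_in(rmD)}, require {carry(b5,left), robot_in(rmD)}
    → {ball_in(b3,rmC), carry(b5,left), robot_in(rmD)}
  through step 1 (go(rmA,rmD)): drop {robot_in(rmD)}, keep {ball_in(b3,rmC), carry(b5,left)}, require {robot_in(rmA)}
    → {ball_in(b3,rmC), carry(b5,left), robot_in(rmA)}

== RESULT ==
["ball_in(b3,rmC)", "carry(b5,left)", "robot_in(rmA)"]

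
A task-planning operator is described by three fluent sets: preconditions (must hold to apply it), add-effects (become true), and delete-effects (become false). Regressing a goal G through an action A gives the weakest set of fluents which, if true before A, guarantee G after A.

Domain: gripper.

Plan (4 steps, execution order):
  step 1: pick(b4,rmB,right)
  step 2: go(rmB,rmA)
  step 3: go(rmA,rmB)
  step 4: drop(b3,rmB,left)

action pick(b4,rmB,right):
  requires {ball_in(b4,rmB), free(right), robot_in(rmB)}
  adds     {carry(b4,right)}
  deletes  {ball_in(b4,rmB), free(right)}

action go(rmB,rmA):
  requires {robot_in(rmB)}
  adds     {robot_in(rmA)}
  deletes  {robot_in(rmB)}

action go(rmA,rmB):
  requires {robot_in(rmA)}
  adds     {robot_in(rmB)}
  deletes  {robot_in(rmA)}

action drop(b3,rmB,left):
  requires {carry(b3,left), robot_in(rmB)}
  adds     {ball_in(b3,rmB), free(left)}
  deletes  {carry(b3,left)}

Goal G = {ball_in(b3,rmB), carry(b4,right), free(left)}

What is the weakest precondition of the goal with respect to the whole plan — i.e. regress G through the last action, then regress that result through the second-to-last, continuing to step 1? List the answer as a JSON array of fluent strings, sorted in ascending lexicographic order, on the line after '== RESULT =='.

Regress step by step:
  through step 4 (drop(b3,rmB,left)): drop {ball_in(b3,rmB), free(left)}, keep {carry(b4,right)}, require {carry(b3,left), robot_in(rmB)}
    → {carry(b3,left), carry(b4,right), robot_in(rmB)}
  through step 3 (go(rmA,rmB)): drop {robot_in(rmB)}, keep {carry(b3,left), carry(b4,right)}, require {robot_in(rmA)}
    → {carry(b3,left), carry(b4,right), robot_in(rmA)}
  through step 2 (go(rmB,rmA)): drop {robot_in(rmA)}, keep {carry(b3,left), carry(b4,right)}, require {robot_in(rmB)}
    → {carry(b3,left), carry(b4,right), robot_in(rmB)}
  through step 1 (pick(b4,rmB,right)): drop {carry(b4,right)}, keep {carry(b3,left), robot_in(rmB)}, require {ball_in(b4,rmB), free(right), robot_in(rmB)}
    → {ball_in(b4,rmB), carry(b3,left), free(right), robot_in(rmB)}

== RESULT ==
["ball_in(b4,rmB)", "carry(b3,left)", "free(right)", "robot_in(rmB)"]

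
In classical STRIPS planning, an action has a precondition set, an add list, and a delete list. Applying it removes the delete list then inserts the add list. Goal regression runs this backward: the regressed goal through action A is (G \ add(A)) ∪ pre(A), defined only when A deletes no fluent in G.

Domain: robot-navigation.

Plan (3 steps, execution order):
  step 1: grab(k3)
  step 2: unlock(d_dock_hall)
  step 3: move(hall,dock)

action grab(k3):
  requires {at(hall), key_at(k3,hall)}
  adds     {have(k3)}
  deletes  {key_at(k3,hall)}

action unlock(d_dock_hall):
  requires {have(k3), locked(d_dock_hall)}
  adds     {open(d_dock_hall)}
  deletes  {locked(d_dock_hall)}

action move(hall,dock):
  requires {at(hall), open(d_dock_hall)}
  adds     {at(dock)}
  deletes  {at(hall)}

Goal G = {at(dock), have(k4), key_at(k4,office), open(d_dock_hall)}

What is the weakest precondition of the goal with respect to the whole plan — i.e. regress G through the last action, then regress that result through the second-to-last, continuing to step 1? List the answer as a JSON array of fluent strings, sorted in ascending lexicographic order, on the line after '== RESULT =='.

Regress step by step:
  through step 3 (move(hall,dock)): drop {at(dock)}, keep {have(k4), key_at(k4,office), open(d_dock_hall)}, require {at(hall), open(d_dock_hall)}
    → {at(hall), have(k4), key_at(k4,office), open(d_dock_hall)}
  through step 2 (unlock(d_dock_hall)): drop {open(d_dock_hall)}, keep {at(hall), have(k4), key_at(k4,office)}, require {have(k3), locked(d_dock_hall)}
    → {at(hall), have(k3), have(k4), key_at(k4,office), locked(d_dock_hall)}
  through step 1 (grab(k3)): drop {have(k3)}, keep {at(hall), have(k4), key_at(k4,office), locked(d_dock_hall)}, require {at(hall), key_at(k3,hall)}
    → {at(hall), have(k4), key_at(k3,hall), key_at(k4,office), locked(d_dock_hall)}

== RESULT ==
["at(hall)", "have(k4)", "key_at(k3,hall)", "key_at(k4,office)", "locked(d_dock_hall)"]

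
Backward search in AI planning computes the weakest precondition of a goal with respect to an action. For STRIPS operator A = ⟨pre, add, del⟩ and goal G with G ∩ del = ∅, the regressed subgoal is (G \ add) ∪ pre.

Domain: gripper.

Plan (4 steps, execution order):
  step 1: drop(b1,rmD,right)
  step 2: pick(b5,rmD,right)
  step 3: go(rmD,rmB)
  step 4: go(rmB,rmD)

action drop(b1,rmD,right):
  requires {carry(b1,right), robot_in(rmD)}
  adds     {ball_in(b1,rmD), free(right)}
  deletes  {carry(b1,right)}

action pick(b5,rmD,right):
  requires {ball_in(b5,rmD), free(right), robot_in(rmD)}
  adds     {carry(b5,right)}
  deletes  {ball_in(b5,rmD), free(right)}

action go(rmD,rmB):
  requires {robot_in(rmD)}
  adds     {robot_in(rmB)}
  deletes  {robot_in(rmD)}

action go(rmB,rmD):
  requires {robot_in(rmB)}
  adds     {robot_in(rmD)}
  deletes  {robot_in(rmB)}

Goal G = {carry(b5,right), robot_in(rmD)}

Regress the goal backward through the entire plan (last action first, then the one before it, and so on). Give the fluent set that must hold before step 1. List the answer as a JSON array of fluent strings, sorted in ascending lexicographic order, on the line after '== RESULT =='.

Work backward from the goal:
  through step 4 (go(rmB,rmD)): drop {robot_in(rmD)}, keep {carry(b5,right)}, require {robot_in(rmB)}
    → {carry(b5,right), robot_in(rmB)}
  through step 3 (go(rmD,rmB)): drop {robot_in(rmB)}, keep {carry(b5,right)}, require {robot_in(rmD)}
    → {carry(b5,right), robot_in(rmD)}
  through step 2 (pick(b5,rmD,right)): drop {carry(b5,right)}, keep {robot_in(rmD)}, require {ball_in(b5,rmD), free(right), robot_in(rmD)}
    → {ball_in(b5,rmD), free(right), robot_in(rmD)}
  through step 1 (drop(b1,rmD,right)): drop {free(right)}, keep {ball_in(b5,rmD), robot_in(rmD)}, require {carry(b1,right), robot_in(rmD)}
    → {ball_in(b5,rmD), carry(b1,right), robot_in(rmD)}

== RESULT ==
["ball_in(b5,rmD)", "carry(b1,right)", "robot_in(rmD)"]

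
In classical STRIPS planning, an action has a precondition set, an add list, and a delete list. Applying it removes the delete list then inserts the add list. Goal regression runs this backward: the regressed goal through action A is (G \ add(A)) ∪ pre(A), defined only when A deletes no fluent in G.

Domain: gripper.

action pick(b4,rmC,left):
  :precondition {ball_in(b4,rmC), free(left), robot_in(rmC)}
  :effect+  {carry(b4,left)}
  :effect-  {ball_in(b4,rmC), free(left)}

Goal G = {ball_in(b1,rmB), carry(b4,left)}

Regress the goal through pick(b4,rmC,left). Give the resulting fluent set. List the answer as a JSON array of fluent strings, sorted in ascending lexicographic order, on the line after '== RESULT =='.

Compute (G \ add) ∪ pre:
  G ∩ del = {}  (empty — regression defined)
  G \ add = {ball_in(b1,rmB), carry(b4,left)} \ {carry(b4,left)} = {ball_in(b1,rmB)}
  ∪ pre   = {ball_in(b1,rmB)} ∪ {ball_in(b4,rmC), free(left), robot_in(rmC)}
          = {ball_in(b1,rmB), ball_in(b4,rmC), free(left), robot_in(rmC)}

== RESULT ==
["ball_in(b1,rmB)", "ball_in(b4,rmC)", "free(left)", "robot_in(rmC)"]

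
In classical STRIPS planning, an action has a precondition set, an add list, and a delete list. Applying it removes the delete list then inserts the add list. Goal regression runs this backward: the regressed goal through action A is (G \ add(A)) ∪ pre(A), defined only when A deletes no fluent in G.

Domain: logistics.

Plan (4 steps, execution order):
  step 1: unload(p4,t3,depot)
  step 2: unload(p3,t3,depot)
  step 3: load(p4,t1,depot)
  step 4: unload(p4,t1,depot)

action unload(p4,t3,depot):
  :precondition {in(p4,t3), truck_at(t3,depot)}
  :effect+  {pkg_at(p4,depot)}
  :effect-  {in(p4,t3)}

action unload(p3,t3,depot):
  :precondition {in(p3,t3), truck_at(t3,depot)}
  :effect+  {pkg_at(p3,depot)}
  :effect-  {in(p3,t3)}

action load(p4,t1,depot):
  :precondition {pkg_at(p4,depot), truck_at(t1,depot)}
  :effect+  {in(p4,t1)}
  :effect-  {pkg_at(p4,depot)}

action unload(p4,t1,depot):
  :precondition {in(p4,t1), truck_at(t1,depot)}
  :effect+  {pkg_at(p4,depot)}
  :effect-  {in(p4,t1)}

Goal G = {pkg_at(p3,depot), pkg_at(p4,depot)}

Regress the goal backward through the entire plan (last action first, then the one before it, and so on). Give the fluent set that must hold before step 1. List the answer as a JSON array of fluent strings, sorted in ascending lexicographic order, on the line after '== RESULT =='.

Work backward from the goal:
  through step 4 (unload(p4,t1,depot)): drop {pkg_at(p4,depot)}, keep {pkg_at(p3,depot)}, require {in(p4,t1), truck_at(t1,depot)}
    → {in(p4,t1), pkg_at(p3,depot), truck_at(t1,depot)}
  through step 3 (load(p4,t1,depot)): drop {in(p4,t1)}, keep {pkg_at(p3,depot), truck_at(t1,depot)}, require {pkg_at(p4,depot), truck_at(t1,depot)}
    → {pkg_at(p3,depot), pkg_at(p4,depot), truck_at(t1,depot)}
  through step 2 (unload(p3,t3,depot)): drop {pkg_at(p3,depot)}, keep {pkg_at(p4,depot), truck_at(t1,depot)}, require {in(p3,t3), truck_at(t3,depot)}
    → {in(p3,t3), pkg_at(p4,depot), truck_at(t1,depot), truck_at(t3,depot)}
  through step 1 (unload(p4,t3,depot)): drop {pkg_at(p4,depot)}, keep {in(p3,t3), truck_at(t1,depot), truck_at(t3,depot)}, require {in(p4,t3), truck_at(t3,depot)}
    → {in(p3,t3), in(p4,t3), truck_at(t1,depot), truck_at(t3,depot)}

== RESULT ==
["in(p3,t3)", "in(p4,t3)", "truck_at(t1,depot)", "truck_at(t3,depot)"]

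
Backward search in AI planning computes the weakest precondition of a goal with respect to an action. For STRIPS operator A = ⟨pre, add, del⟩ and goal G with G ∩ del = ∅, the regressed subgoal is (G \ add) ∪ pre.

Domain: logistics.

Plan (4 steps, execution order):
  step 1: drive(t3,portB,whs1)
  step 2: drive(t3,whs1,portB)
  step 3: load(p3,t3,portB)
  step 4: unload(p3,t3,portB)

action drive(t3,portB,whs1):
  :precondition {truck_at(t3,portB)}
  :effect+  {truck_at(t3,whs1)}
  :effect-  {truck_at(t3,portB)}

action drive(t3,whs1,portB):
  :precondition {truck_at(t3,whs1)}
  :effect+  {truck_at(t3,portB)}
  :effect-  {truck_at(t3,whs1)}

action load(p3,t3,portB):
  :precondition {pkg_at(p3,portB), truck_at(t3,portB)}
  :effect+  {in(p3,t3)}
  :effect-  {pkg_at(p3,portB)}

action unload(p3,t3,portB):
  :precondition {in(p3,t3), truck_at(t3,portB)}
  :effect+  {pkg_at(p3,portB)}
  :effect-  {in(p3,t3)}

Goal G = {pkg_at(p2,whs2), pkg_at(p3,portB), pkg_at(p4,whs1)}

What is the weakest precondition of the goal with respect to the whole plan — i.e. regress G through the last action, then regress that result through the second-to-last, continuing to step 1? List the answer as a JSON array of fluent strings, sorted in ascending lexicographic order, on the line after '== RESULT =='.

Regress step by step:
  through step 4 (unload(p3,t3,portB)): drop {pkg_at(p3,portB)}, keep {pkg_at(p2,whs2), pkg_at(p4,whs1)}, require {in(p3,t3), truck_at(t3,portB)}
    → {in(p3,t3), pkg_at(p2,whs2), pkg_at(p4,whs1), truck_at(t3,portB)}
  through step 3 (load(p3,t3,portB)): drop {in(p3,t3)}, keep {pkg_at(p2,whs2), pkg_at(p4,whs1), truck_at(t3,portB)}, require {pkg_at(p3,portB), truck_at(t3,portB)}
    → {pkg_at(p2,whs2), pkg_at(p3,portB), pkg_at(p4,whs1), truck_at(t3,portB)}
  through step 2 (drive(t3,whs1,portB)): drop {truck_at(t3,portB)}, keep {pkg_at(p2,whs2), pkg_at(p3,portB), pkg_at(p4,whs1)}, require {truck_at(t3,whs1)}
    → {pkg_at(p2,whs2), pkg_at(p3,portB), pkg_at(p4,whs1), truck_at(t3,whs1)}
  through step 1 (drive(t3,portB,whs1)): drop {truck_at(t3,whs1)}, keep {pkg_at(p2,whs2), pkg_at(p3,portB), pkg_at(p4,whs1)}, require {truck_at(t3,portB)}
    → {pkg_at(p2,whs2), pkg_at(p3,portB), pkg_at(p4,whs1), truck_at(t3,portB)}

== RESULT ==
["pkg_at(p2,whs2)", "pkg_at(p3,portB)", "pkg_at(p4,whs1)", "truck_at(t3,portB)"]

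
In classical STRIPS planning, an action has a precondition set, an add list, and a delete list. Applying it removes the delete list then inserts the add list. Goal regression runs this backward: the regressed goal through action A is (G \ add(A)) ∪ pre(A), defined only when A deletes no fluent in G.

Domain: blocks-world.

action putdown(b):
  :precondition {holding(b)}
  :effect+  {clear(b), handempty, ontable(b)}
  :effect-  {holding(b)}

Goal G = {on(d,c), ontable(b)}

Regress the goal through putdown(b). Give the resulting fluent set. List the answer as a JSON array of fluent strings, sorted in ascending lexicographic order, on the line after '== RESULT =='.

Compute (G \ add) ∪ pre:
  G ∩ del = {}  (empty — regression defined)
  G \ add = {on(d,c), ontable(b)} \ {clear(b), handempty, ontable(b)} = {on(d,c)}
  ∪ pre   = {on(d,c)} ∪ {holding(b)}
          = {holding(b), on(d,c)}

== RESULT ==
["holding(b)", "on(d,c)"]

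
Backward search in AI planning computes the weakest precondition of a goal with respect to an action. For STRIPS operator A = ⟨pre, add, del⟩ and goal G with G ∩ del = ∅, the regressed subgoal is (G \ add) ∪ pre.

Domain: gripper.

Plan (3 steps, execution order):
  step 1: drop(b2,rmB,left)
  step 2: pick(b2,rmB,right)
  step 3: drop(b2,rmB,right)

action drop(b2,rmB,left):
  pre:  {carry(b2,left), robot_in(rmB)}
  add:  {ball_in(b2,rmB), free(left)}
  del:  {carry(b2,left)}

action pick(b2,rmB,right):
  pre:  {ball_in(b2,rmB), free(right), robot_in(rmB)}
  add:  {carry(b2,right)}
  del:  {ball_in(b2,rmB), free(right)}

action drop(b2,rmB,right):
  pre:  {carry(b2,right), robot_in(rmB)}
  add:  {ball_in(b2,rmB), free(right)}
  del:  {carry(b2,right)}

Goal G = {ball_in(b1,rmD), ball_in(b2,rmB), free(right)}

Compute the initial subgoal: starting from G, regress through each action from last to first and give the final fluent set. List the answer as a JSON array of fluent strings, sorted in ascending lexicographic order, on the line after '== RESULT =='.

Regress step by step:
  through step 3 (drop(b2,rmB,right)): drop {ball_in(b2,rmB), free(right)}, keep {ball_in(b1,rmD)}, require {carry(b2,right), robot_in(rmB)}
    → {ball_in(b1,rmD), carry(b2,right), robot_in(rmB)}
  through step 2 (pick(b2,rmB,right)): drop {carry(b2,right)}, keep {ball_in(b1,rmD), robot_in(rmB)}, require {ball_in(b2,rmB), free(right), robot_in(rmB)}
    → {ball_in(b1,rmD), ball_in(b2,rmB), free(right), robot_in(rmB)}
  through step 1 (drop(b2,rmB,left)): drop {ball_in(b2,rmB)}, keep {ball_in(b1,rmD), free(right), robot_in(rmB)}, require {carry(b2,left), robot_in(rmB)}
    → {ball_in(b1,rmD), carry(b2,left), free(right), robot_in(rmB)}

== RESULT ==
["ball_in(b1,rmD)", "carry(b2,left)", "free(right)", "robot_in(rmB)"]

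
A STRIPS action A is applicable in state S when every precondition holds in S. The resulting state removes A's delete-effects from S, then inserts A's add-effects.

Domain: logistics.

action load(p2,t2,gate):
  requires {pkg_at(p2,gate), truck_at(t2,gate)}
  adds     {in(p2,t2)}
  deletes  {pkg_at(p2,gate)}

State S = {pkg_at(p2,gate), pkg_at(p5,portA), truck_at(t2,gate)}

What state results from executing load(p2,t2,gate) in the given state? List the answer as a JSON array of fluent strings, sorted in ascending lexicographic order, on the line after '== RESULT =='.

Progress:
  pre ⊆ S: {pkg_at(p2,gate), truck_at(t2,gate)} ⊆ S  — applicable
  S \ del = {pkg_at(p5,portA), truck_at(t2,gate)}
  ∪ add   = {in(p2,t2), pkg_at(p5,portA), truck_at(t2,gate)}

== RESULT ==
["in(p2,t2)", "pkg_at(p5,portA)", "truck_at(t2,gate)"]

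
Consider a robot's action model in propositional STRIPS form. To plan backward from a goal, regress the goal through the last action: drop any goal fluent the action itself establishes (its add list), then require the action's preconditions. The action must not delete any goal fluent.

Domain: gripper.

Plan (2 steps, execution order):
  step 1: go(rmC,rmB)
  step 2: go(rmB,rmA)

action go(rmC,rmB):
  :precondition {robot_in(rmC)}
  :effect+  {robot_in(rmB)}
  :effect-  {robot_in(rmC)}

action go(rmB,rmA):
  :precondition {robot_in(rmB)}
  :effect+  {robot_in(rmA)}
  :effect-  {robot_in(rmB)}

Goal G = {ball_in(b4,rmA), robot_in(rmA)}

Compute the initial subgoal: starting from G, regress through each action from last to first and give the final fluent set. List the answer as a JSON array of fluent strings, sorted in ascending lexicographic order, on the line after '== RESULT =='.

Regress step by step:
  through step 2 (go(rmB,rmA)): drop {robot_in(rmA)}, keep {ball_in(b4,rmA)}, require {robot_in(rmB)}
    → {ball_in(b4,rmA), robot_in(rmB)}
  through step 1 (go(rmC,rmB)): drop {robot_in(rmB)}, keep {ball_in(b4,rmA)}, require {robot_in(rmC)}
    → {ball_in(b4,rmA), robot_in(rmC)}

== RESULT ==
["ball_in(b4,rmA)", "robot_in(rmC)"]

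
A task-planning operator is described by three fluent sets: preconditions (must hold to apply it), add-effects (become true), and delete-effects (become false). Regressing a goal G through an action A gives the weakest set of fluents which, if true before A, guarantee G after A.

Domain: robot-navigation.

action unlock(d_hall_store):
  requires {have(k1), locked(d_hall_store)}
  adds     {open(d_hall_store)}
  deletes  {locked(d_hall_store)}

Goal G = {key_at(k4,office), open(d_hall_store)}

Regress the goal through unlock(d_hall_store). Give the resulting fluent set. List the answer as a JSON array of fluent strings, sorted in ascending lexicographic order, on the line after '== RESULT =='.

Regress:
  G ∩ del = {}  (empty — regression defined)
  G \ add = {key_at(k4,office), open(d_hall_store)} \ {open(d_hall_store)} = {key_at(k4,office)}
  ∪ pre   = {key_at(k4,office)} ∪ {have(k1), locked(d_hall_store)}
          = {have(k1), key_at(k4,office), locked(d_hall_store)}

== RESULT ==
["have(k1)", "key_at(k4,office)", "locked(d_hall_store)"]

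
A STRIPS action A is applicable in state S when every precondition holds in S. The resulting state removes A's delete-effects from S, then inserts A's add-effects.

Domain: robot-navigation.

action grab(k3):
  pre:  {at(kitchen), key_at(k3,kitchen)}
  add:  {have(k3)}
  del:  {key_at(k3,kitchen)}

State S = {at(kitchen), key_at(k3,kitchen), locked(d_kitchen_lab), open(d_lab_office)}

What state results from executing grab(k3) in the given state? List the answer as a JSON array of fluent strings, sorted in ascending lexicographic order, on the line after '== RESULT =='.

Progress:
  pre ⊆ S: {at(kitchen), key_at(k3,kitchen)} ⊆ S  — applicable
  S \ del = {at(kitchen), locked(d_kitchen_lab), open(d_lab_office)}
  ∪ add   = {at(kitchen), have(k3), locked(d_kitchen_lab), open(d_lab_office)}

== RESULT ==
["at(kitchen)", "have(k3)", "locked(d_kitchen_lab)", "open(d_lab_office)"]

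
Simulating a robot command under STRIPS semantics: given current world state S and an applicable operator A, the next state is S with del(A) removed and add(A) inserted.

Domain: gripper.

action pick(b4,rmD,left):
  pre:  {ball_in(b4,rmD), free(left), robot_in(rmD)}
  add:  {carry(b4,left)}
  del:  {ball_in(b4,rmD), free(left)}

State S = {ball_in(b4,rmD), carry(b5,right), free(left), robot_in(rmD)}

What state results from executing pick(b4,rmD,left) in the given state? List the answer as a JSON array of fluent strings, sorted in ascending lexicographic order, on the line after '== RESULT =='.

Progress:
  pre ⊆ S: {ball_in(b4,rmD), free(left), robot_in(rmD)} ⊆ S  — applicable
  S \ del = {carry(b5,right), robot_in(rmD)}
  ∪ add   = {carry(b4,left), carry(b5,right), robot_in(rmD)}

== RESULT ==
["carry(b4,left)", "carry(b5,right)", "robot_in(rmD)"]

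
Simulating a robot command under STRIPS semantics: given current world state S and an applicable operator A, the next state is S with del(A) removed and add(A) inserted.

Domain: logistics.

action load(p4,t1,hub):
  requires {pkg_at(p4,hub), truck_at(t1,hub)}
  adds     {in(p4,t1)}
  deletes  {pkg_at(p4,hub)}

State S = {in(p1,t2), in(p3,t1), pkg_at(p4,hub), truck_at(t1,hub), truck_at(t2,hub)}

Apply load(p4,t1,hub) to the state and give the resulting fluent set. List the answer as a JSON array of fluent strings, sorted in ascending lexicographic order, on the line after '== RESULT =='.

Compute (S \ del) ∪ add:
  pre ⊆ S: {pkg_at(p4,hub), truck_at(t1,hub)} ⊆ S  — applicable
  S \ del = {in(p1,t2), in(p3,t1), truck_at(t1,hub), truck_at(t2,hub)}
  ∪ add   = {in(p1,t2), in(p3,t1), in(p4,t1), truck_at(t1,hub), truck_at(t2,hub)}

== RESULT ==
["in(p1,t2)", "in(p3,t1)", "in(p4,t1)", "truck_at(t1,hub)", "truck_at(t2,hub)"]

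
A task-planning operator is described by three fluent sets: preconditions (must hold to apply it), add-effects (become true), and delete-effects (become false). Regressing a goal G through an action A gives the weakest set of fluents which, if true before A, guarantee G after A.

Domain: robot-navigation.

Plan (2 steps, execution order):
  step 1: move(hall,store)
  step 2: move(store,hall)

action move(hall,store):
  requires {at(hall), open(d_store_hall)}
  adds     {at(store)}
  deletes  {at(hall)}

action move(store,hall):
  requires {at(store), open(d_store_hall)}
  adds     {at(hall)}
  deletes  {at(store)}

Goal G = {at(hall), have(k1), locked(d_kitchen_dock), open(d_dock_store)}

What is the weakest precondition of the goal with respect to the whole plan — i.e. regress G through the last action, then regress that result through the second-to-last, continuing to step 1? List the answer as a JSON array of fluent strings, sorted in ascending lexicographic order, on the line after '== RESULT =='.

Work backward from the goal:
  through step 2 (move(store,hall)): drop {at(hall)}, keep {have(k1), locked(d_kitchen_dock), open(d_dock_store)}, require {at(store), open(d_store_hall)}
    → {at(store), have(k1), locked(d_kitchen_dock), open(d_dock_store), open(d_store_hall)}
  through step 1 (move(hall,store)): drop {at(store)}, keep {have(k1), locked(d_kitchen_dock), open(d_dock_store), open(d_store_hall)}, require {at(hall), open(d_store_hall)}
    → {at(hall), have(k1), locked(d_kitchen_dock), open(d_dock_store), open(d_store_hall)}

== RESULT ==
["at(hall)", "have(k1)", "locked(d_kitchen_dock)", "open(d_dock_store)", "open(d_store_hall)"]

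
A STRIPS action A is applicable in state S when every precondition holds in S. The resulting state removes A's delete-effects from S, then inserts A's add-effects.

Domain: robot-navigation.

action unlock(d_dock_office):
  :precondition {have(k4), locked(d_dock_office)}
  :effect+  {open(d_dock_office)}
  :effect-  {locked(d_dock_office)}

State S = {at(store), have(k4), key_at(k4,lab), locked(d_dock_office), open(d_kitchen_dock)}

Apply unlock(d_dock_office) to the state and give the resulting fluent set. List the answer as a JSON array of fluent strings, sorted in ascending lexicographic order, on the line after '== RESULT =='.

Compute (S \ del) ∪ add:
  pre ⊆ S: {have(k4), locked(d_dock_office)} ⊆ S  — applicable
  S \ del = {at(store), have(k4), key_at(k4,lab), open(d_kitchen_dock)}
  ∪ add   = {at(store), have(k4), key_at(k4,lab), open(d_dock_office), open(d_kitchen_dock)}

== RESULT ==
["at(store)", "have(k4)", "key_at(k4,lab)", "open(d_dock_office)", "open(d_kitchen_dock)"]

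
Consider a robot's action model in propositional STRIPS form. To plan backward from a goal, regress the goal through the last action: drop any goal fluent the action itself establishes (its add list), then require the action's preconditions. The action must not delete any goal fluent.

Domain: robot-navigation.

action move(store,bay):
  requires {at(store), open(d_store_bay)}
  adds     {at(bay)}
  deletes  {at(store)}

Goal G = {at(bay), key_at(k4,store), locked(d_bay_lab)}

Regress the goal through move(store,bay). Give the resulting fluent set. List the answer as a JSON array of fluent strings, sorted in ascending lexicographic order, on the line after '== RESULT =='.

Compute (G \ add) ∪ pre:
  G ∩ del = {}  (empty — regression defined)
  G \ add = {at(bay), key_at(k4,store), locked(d_bay_lab)} \ {at(bay)} = {key_at(k4,store), locked(d_bay_lab)}
  ∪ pre   = {key_at(k4,store), locked(d_bay_lab)} ∪ {at(store), open(d_store_bay)}
          = {at(store), key_at(k4,store), locked(d_bay_lab), open(d_store_bay)}

== RESULT ==
["at(store)", "key_at(k4,store)", "locked(d_bay_lab)", "open(d_store_bay)"]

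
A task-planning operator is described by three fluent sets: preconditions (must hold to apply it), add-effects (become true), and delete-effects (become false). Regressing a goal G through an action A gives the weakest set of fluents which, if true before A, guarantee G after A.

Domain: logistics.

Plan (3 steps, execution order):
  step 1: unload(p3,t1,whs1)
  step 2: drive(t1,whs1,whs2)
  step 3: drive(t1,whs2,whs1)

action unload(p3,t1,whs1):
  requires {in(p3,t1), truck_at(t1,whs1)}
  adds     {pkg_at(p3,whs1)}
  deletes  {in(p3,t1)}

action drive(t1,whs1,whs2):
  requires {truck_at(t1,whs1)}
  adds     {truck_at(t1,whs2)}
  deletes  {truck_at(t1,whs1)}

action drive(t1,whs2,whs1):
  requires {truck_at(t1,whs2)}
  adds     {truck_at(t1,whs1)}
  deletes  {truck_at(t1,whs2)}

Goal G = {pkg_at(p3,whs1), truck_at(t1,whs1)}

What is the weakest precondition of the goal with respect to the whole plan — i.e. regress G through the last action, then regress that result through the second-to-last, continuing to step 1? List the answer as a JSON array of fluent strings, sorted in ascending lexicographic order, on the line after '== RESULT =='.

Regress step by step:
  through step 3 (drive(t1,whs2,whs1)): drop {truck_at(t1,whs1)}, keep {pkg_at(p3,whs1)}, require {truck_at(t1,whs2)}
    → {pkg_at(p3,whs1), truck_at(t1,whs2)}
  through step 2 (drive(t1,whs1,whs2)): drop {truck_at(t1,whs2)}, keep {pkg_at(p3,whs1)}, require {truck_at(t1,whs1)}
    → {pkg_at(p3,whs1), truck_at(t1,whs1)}
  through step 1 (unload(p3,t1,whs1)): drop {pkg_at(p3,whs1)}, keep {truck_at(t1,whs1)}, require {in(p3,t1), truck_at(t1,whs1)}
    → {in(p3,t1), truck_at(t1,whs1)}

== RESULT ==
["in(p3,t1)", "truck_at(t1,whs1)"]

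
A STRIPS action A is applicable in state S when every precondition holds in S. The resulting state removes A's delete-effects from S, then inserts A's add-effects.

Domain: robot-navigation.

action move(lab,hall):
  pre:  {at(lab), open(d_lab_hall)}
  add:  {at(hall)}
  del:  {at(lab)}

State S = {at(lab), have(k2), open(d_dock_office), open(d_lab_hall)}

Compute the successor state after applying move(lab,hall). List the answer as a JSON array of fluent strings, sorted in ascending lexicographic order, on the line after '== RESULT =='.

Progress:
  pre ⊆ S: {at(lab), open(d_lab_hall)} ⊆ S  — applicable
  S \ del = {have(k2), open(d_dock_office), open(d_lab_hall)}
  ∪ add   = {at(hall), have(k2), open(d_dock_office), open(d_lab_hall)}

== RESULT ==
["at(hall)", "have(k2)", "open(d_dock_office)", "open(d_lab_hall)"]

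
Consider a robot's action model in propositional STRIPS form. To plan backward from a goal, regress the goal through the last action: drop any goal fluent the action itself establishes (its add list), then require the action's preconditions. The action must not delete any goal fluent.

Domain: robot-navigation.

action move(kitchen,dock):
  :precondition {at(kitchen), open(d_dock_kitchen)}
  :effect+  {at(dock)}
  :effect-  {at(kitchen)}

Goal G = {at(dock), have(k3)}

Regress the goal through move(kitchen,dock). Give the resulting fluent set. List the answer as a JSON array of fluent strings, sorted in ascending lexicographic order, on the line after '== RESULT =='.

Regress:
  G ∩ del = {}  (empty — regression defined)
  G \ add = {at(dock), have(k3)} \ {at(dock)} = {have(k3)}
  ∪ pre   = {have(k3)} ∪ {at(kitchen), open(d_dock_kitchen)}
          = {at(kitchen), have(k3), open(d_dock_kitchen)}

== RESULT ==
["at(kitchen)", "have(k3)", "open(d_dock_kitchen)"]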